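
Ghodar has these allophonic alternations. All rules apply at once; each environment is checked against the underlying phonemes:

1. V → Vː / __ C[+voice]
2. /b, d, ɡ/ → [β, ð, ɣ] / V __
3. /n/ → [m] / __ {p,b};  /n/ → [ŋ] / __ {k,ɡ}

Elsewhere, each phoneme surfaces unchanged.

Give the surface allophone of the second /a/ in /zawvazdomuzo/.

/a/ — between /v/ and /z/, before a voiced consonant — surfaces as [aː] (rule 1).

[aː]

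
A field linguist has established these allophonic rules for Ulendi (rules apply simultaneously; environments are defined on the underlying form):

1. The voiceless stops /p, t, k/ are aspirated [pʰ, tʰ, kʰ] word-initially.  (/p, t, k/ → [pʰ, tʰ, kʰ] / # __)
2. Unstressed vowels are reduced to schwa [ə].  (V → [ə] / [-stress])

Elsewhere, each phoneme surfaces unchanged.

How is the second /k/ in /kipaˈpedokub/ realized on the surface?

[k]

/k/ (between /o/ and /u/): rule 1 targets it, but not word-initially → unchanged [k].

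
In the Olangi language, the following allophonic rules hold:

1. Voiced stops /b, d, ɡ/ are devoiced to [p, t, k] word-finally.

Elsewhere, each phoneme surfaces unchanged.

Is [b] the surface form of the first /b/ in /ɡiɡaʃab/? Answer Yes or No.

/b/ meets the environment for rule 1 (word-finally) → [p].
The actual realization is [p], not [b].

No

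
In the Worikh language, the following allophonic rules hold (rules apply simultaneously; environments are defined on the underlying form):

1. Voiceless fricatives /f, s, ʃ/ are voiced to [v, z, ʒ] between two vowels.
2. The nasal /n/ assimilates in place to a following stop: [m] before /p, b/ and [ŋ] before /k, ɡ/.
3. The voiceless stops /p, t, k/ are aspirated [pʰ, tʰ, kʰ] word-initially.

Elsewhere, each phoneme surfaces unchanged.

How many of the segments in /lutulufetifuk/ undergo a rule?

Segments that undergo a rule: /f/ → [v] (rule 1); /f/ → [v] (rule 1).
All other segments surface unchanged.

2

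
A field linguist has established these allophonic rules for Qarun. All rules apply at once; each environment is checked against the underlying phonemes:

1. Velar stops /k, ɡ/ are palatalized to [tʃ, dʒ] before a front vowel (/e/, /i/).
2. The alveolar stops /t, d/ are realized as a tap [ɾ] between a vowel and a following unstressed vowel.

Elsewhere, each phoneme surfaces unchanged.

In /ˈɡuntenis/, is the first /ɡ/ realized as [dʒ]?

/ɡ/ (word-initial): rule 1 targets it, but not before a front vowel → unchanged [ɡ].
The actual realization is [ɡ], not [dʒ].

No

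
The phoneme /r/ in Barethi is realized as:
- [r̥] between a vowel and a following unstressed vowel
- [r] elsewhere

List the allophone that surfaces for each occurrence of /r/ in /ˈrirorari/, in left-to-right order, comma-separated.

[r], [r̥], [r̥], [r̥]

Occurrence 1 (position 1): no conditioning environment matches → elsewhere allophone [r].
Occurrence 2 (position 3): between a vowel and a following unstressed vowel → [r̥].
Occurrence 3 (position 5): between a vowel and a following unstressed vowel → [r̥].
Occurrence 4 (position 7): between a vowel and a following unstressed vowel → [r̥].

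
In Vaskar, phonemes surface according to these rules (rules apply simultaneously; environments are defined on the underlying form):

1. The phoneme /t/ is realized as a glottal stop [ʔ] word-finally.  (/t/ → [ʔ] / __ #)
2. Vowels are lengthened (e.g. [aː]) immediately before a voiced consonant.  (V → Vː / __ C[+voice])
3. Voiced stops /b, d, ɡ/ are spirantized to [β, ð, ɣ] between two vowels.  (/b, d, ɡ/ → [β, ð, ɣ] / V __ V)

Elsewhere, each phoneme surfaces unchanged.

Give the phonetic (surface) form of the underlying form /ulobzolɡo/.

/u/ — word-initial, before a voiced consonant — surfaces as [uː] (rule 2).
/l/ (between /u/ and /o/) is unaffected → [l].
Rule 2 applies to /o/ (between /l/ and /b/: before a voiced consonant) → [oː].
/b/ (between /o/ and /z/) fails the environment for rule 3, so it stays [b].
/z/ (between /b/ and /o/) is unaffected → [z].
Rule 2 applies to /o/ (between /z/ and /l/: before a voiced consonant) → [oː].
/l/ — not in any rule's target class → [l].
/ɡ/ (between /l/ and /o/) fails the environment for rule 3, so it stays [ɡ].
/o/ (word-final) fails the environment for rule 2, so it stays [o].

[uːloːbzoːlɡo]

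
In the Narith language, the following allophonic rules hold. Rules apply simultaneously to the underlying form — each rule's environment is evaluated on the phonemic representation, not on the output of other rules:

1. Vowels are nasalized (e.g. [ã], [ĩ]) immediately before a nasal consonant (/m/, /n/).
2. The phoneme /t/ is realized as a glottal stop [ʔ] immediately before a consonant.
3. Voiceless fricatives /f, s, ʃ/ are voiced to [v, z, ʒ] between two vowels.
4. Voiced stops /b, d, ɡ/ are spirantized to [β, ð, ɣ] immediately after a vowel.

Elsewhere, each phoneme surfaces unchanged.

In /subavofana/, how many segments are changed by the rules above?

Segments that undergo a rule: /b/ → [β] (rule 4); /f/ → [v] (rule 3); /a/ → [ã] (rule 1).
All other segments surface unchanged.

3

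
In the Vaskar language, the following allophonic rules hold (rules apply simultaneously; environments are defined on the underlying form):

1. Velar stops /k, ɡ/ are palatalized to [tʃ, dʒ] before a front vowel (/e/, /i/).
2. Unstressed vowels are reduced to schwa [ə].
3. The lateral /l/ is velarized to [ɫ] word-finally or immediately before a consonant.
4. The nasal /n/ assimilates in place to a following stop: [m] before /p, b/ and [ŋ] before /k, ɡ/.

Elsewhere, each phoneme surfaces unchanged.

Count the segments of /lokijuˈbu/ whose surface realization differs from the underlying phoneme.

4

Segments that undergo a rule: /o/ → [ə] (rule 2); /k/ → [tʃ] (rule 1); /i/ → [ə] (rule 2); /u/ → [ə] (rule 2).
All other segments surface unchanged.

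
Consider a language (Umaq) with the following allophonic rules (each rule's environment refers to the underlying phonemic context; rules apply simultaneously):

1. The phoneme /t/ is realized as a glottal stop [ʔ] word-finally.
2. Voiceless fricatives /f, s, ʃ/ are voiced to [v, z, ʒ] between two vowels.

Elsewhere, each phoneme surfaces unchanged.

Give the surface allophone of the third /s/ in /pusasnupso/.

/s/ (between /p/ and /o/) fails the environment for rule 2, so it stays [s].

[s]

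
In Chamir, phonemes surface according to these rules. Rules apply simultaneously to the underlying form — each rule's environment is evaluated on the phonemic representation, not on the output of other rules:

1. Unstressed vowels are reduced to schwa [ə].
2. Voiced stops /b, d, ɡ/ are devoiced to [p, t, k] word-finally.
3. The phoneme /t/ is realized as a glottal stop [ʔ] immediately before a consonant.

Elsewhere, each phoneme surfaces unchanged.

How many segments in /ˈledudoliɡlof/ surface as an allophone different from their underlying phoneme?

4

Segments that undergo a rule: /u/ → [ə] (rule 1); /o/ → [ə] (rule 1); /i/ → [ə] (rule 1); /o/ → [ə] (rule 1).
All other segments surface unchanged.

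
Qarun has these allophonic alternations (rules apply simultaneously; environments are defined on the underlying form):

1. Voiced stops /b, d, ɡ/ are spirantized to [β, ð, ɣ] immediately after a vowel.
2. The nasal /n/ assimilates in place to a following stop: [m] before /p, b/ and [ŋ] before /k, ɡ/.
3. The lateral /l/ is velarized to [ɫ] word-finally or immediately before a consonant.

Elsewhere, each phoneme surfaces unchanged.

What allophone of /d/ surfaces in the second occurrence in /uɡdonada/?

/d/ (between /a/ and /a/) occurs immediately after a vowel → [ð] by rule 1.

[ð]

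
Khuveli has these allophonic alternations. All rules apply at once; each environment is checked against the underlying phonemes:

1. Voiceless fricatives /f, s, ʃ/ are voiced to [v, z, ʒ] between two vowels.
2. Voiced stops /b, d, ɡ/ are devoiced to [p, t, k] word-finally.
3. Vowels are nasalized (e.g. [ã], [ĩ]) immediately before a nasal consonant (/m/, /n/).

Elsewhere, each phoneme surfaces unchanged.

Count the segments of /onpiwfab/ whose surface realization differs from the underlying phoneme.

Segments that undergo a rule: /o/ → [õ] (rule 3); /b/ → [p] (rule 2).
All other segments surface unchanged.

2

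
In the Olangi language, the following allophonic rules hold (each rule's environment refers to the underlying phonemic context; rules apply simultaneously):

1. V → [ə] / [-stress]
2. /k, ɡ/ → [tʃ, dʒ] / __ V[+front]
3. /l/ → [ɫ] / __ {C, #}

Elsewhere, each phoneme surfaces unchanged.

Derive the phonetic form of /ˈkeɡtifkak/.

[ˈtʃeɡtəfkək]

/k/ (word-initial): before a front vowel, so rule 2 applies → [tʃ].
/e/ — between /k/ and /ɡ/; rule 1 does not apply here → [e].
/ɡ/ — between /e/ and /t/; rule 2 does not apply here → [ɡ].
Rule 1 applies to /i/ (between /t/ and /f/: in an unstressed syllable) → [ə].
/k/ (between /f/ and /a/) is in the target of rule 2 but the environment (before a front vowel) is not met → [k].
/a/ (between /k/ and /k/) occurs in an unstressed syllable → [ə] by rule 1.
/k/ (word-final) is in the target of rule 2 but the environment (before a front vowel) is not met → [k].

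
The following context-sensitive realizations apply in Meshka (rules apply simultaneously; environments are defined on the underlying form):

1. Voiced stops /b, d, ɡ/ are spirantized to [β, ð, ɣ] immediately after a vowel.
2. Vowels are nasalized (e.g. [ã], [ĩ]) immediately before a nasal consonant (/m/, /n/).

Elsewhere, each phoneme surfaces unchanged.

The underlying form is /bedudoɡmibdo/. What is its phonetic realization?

[beðuðoɣmiβdo]

/b/ (word-initial): rule 1 targets it, but not immediately after a vowel → unchanged [b].
/e/ (between /b/ and /d/): rule 2 targets it, but not before a nasal consonant → unchanged [e].
/d/ (between /e/ and /u/) occurs immediately after a vowel → [ð] by rule 1.
/u/ (between /d/ and /d/) fails the environment for rule 2, so it stays [u].
/d/ (between /u/ and /o/): immediately after a vowel, so rule 1 applies → [ð].
/o/ (between /d/ and /ɡ/): rule 2 targets it, but not before a nasal consonant → unchanged [o].
/ɡ/ — between /o/ and /m/, immediately after a vowel — surfaces as [ɣ] (rule 1).
/m/ (between /ɡ/ and /i/): no rule targets it → [m].
/i/ — between /m/ and /b/; rule 2 does not apply here → [i].
/b/ (between /i/ and /d/): immediately after a vowel, so rule 1 applies → [β].
/d/ (between /b/ and /o/) fails the environment for rule 1, so it stays [d].
/o/ (word-final): rule 2 targets it, but not before a nasal consonant → unchanged [o].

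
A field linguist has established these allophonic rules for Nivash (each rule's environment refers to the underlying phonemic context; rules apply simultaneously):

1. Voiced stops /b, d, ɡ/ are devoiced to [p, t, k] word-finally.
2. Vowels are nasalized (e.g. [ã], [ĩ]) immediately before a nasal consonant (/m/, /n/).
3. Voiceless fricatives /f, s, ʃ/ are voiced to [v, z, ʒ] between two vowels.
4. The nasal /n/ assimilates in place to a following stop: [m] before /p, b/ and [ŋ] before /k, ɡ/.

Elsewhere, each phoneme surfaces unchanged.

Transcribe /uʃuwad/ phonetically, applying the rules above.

/u/ — word-initial; rule 2 does not apply here → [u].
/ʃ/ (between /u/ and /u/): between two vowels, so rule 3 applies → [ʒ].
/u/ (between /ʃ/ and /w/): rule 2 targets it, but not before a nasal consonant → unchanged [u].
/w/ — not in any rule's target class → [w].
/a/ — between /w/ and /d/; rule 2 does not apply here → [a].
/d/ meets the environment for rule 1 (word-finally) → [t].

[uʒuwat]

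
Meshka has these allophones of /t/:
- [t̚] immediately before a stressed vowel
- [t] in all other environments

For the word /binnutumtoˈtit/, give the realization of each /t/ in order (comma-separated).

Occurrence 1 (position 6): no conditioning environment matches → elsewhere allophone [t].
Occurrence 2 (position 9): no conditioning environment matches → elsewhere allophone [t].
Occurrence 3 (position 11): immediately before a stressed vowel → [t̚].
Occurrence 4 (position 13): no conditioning environment matches → elsewhere allophone [t].

[t], [t], [t̚], [t]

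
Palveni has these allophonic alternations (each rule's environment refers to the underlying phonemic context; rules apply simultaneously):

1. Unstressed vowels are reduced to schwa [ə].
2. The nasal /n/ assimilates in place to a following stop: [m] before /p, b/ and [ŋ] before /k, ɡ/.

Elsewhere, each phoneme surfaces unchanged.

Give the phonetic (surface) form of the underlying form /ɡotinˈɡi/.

[ɡətəŋˈɡi]

/ɡ/ (word-initial) is unaffected → [ɡ].
/o/ (between /ɡ/ and /t/): in an unstressed syllable, so rule 1 applies → [ə].
/t/ (between /o/ and /i/) is unaffected → [t].
/i/ (between /t/ and /n/): in an unstressed syllable, so rule 1 applies → [ə].
Rule 2 applies to /n/ (between /i/ and /ɡ/: before a labial or velar stop) → [ŋ].
/ɡ/ (between /n/ and /i/) is unaffected → [ɡ].
/i/ (word-final) fails the environment for rule 1, so it stays [i].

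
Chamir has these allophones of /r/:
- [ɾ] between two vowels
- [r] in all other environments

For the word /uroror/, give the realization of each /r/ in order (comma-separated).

Occurrence 1 (position 2): between two vowels → [ɾ].
Occurrence 2 (position 4): between two vowels → [ɾ].
Occurrence 3 (position 6): no conditioning environment matches → elsewhere allophone [r].

[ɾ], [ɾ], [r]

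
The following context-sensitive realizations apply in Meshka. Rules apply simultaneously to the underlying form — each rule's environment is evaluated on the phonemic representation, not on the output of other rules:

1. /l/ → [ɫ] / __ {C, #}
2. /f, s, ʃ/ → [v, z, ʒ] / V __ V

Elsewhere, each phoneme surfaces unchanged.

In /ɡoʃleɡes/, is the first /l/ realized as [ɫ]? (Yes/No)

No

/l/ (between /ʃ/ and /e/) fails the environment for rule 1, so it stays [l].
The actual realization is [l], not [ɫ].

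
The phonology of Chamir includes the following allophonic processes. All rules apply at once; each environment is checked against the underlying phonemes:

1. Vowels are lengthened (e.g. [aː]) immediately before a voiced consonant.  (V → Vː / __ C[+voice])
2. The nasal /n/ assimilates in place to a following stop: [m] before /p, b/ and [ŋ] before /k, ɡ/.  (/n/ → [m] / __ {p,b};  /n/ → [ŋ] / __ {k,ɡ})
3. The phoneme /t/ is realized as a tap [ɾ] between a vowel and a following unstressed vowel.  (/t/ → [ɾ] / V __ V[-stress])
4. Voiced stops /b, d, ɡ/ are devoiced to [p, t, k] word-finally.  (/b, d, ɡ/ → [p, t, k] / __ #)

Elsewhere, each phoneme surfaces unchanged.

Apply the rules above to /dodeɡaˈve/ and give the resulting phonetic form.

[doːdeːɡaːˈve]

/d/ (word-initial): rule 4 targets it, but not word-finally → unchanged [d].
/o/ (between /d/ and /d/): before a voiced consonant, so rule 1 applies → [oː].
/d/ — between /o/ and /e/; rule 4 does not apply here → [d].
/e/ (between /d/ and /ɡ/) occurs before a voiced consonant → [eː] by rule 1.
/ɡ/ — between /e/ and /a/; rule 4 does not apply here → [ɡ].
Rule 1 applies to /a/ (between /ɡ/ and /v/: before a voiced consonant) → [aː].
/v/ — not in any rule's target class → [v].
/e/ — word-final; rule 1 does not apply here → [e].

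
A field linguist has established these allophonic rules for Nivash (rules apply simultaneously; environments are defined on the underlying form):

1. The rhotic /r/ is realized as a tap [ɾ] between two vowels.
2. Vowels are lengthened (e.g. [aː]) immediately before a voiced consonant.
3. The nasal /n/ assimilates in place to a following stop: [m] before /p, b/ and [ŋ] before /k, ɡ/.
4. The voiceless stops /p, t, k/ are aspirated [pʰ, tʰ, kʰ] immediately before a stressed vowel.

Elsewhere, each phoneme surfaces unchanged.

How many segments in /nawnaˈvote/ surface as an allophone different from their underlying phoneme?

Segments that undergo a rule: /a/ → [aː] (rule 2); /a/ → [aː] (rule 2).
All other segments surface unchanged.

2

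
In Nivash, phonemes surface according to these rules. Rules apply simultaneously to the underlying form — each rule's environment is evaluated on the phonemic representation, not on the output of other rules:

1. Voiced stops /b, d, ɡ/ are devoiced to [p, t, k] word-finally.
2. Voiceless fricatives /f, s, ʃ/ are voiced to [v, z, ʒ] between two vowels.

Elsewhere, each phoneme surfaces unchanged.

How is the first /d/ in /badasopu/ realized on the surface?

/d/ (between /a/ and /a/): rule 1 targets it, but not word-finally → unchanged [d].

[d]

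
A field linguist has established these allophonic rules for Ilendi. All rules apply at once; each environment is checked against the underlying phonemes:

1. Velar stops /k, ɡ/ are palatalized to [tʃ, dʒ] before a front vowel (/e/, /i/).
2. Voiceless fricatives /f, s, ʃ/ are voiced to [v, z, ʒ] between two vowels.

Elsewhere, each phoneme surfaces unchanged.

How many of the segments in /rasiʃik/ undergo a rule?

2

Segments that undergo a rule: /s/ → [z] (rule 2); /ʃ/ → [ʒ] (rule 2).
All other segments surface unchanged.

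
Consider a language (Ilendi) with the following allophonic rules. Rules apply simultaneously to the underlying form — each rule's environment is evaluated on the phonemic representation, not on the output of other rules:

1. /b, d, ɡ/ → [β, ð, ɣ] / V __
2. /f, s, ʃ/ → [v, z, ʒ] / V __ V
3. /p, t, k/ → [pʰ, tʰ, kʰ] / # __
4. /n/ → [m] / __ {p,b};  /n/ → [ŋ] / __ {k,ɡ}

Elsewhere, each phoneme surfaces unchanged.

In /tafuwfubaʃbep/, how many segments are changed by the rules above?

3

Segments that undergo a rule: /t/ → [tʰ] (rule 3); /f/ → [v] (rule 2); /b/ → [β] (rule 1).
All other segments surface unchanged.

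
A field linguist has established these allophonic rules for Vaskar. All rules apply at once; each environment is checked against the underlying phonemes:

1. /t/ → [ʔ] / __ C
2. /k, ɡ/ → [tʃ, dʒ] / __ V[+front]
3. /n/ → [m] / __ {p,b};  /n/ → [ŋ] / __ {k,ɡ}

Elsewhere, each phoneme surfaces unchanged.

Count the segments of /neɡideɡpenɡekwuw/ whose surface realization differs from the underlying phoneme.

3

Segments that undergo a rule: /ɡ/ → [dʒ] (rule 2); /n/ → [ŋ] (rule 3); /ɡ/ → [dʒ] (rule 2).
All other segments surface unchanged.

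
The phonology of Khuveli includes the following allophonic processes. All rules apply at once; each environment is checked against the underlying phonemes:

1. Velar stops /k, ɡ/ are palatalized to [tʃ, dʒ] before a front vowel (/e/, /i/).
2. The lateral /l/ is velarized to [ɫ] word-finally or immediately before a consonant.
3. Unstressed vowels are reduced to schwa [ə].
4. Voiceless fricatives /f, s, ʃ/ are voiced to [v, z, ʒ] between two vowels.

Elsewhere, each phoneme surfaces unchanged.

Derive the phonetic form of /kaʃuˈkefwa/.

[kəʒəˈtʃefwə]

/k/ (word-initial): rule 1 targets it, but not before a front vowel → unchanged [k].
/a/ meets the environment for rule 3 (in an unstressed syllable) → [ə].
/ʃ/ — between /a/ and /u/, between two vowels — surfaces as [ʒ] (rule 4).
/u/ — between /ʃ/ and /k/, in an unstressed syllable — surfaces as [ə] (rule 3).
/k/ — between /u/ and /e/, before a front vowel — surfaces as [tʃ] (rule 1).
/e/ (between /k/ and /f/) fails the environment for rule 3, so it stays [e].
/f/ — between /e/ and /w/; rule 4 does not apply here → [f].
Rule 3 applies to /a/ (word-final: in an unstressed syllable) → [ə].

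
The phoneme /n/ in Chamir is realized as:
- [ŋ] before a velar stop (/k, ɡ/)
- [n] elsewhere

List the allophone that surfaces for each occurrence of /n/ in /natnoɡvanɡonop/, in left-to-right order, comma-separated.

Occurrence 1 (position 1): no conditioning environment matches → elsewhere allophone [n].
Occurrence 2 (position 4): no conditioning environment matches → elsewhere allophone [n].
Occurrence 3 (position 9): before a velar stop → [ŋ].
Occurrence 4 (position 12): no conditioning environment matches → elsewhere allophone [n].

[n], [n], [ŋ], [n]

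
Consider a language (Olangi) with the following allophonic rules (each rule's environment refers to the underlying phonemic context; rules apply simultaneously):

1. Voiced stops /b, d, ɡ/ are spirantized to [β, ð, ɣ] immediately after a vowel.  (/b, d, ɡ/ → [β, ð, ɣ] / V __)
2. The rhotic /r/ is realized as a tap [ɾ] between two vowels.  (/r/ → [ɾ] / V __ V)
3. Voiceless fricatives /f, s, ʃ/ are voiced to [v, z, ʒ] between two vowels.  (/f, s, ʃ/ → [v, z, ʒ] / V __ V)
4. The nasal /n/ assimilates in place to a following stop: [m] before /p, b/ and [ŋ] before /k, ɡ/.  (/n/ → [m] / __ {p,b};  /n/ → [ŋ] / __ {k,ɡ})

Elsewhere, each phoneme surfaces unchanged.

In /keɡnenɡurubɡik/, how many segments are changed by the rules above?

4

Segments that undergo a rule: /ɡ/ → [ɣ] (rule 1); /n/ → [ŋ] (rule 4); /r/ → [ɾ] (rule 2); /b/ → [β] (rule 1).
All other segments surface unchanged.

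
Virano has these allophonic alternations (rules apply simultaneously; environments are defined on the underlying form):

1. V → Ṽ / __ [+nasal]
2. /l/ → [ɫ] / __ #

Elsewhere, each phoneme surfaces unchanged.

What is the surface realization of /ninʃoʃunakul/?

/i/ (between /n/ and /n/) occurs before a nasal consonant → [ĩ] by rule 1.
/o/ — between /ʃ/ and /ʃ/; rule 1 does not apply here → [o].
/u/ — between /ʃ/ and /n/, before a nasal consonant — surfaces as [ũ] (rule 1).
/a/ (between /n/ and /k/): rule 1 targets it, but not before a nasal consonant → unchanged [a].
/u/ (between /k/ and /l/) fails the environment for rule 1, so it stays [u].
Rule 2 applies to /l/ (word-final: word-finally) → [ɫ].

[nĩnʃoʃũnakuɫ]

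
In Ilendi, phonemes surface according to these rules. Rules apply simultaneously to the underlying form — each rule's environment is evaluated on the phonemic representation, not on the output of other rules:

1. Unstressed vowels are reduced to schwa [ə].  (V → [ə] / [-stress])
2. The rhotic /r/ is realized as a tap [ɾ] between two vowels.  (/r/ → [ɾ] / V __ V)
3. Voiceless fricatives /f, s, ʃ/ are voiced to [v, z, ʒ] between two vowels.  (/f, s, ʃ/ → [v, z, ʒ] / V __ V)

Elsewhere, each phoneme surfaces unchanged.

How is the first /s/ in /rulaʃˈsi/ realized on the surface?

[s]

/s/ (between /ʃ/ and /i/) is in the target of rule 3 but the environment (between two vowels) is not met → [s].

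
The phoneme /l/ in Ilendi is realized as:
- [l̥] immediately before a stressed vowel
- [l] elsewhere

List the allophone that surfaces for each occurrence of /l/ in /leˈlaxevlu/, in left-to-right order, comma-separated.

Occurrence 1 (position 1): no conditioning environment matches → elsewhere allophone [l].
Occurrence 2 (position 3): immediately before a stressed vowel → [l̥].
Occurrence 3 (position 8): no conditioning environment matches → elsewhere allophone [l].

[l], [l̥], [l]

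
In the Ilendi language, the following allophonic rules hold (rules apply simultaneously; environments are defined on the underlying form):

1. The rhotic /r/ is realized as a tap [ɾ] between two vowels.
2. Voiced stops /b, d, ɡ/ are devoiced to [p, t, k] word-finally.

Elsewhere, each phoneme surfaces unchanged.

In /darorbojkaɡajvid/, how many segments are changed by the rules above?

Segments that undergo a rule: /r/ → [ɾ] (rule 1); /d/ → [t] (rule 2).
All other segments surface unchanged.

2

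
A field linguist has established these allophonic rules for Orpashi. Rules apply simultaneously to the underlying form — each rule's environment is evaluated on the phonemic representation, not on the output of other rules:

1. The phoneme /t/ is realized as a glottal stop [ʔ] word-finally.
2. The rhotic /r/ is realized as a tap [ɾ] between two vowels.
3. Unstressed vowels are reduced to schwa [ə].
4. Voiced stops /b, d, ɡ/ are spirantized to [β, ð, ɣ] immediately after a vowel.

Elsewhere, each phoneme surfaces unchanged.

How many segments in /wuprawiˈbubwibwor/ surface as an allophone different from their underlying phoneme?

8

Segments that undergo a rule: /u/ → [ə] (rule 3); /a/ → [ə] (rule 3); /i/ → [ə] (rule 3); /b/ → [β] (rule 4); /b/ → [β] (rule 4); /i/ → [ə] (rule 3); /b/ → [β] (rule 4); /o/ → [ə] (rule 3).
All other segments surface unchanged.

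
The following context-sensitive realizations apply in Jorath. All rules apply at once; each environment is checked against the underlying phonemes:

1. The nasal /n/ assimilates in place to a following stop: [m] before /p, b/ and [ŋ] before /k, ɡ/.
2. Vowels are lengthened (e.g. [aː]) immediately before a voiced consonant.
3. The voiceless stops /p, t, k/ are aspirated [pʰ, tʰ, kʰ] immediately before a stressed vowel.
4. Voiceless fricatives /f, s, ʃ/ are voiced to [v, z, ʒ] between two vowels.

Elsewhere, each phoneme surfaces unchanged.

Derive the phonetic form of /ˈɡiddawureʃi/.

[ˈɡiːddaːwuːreʒi]

/ɡ/ (word-initial): no rule targets it → [ɡ].
Rule 2 applies to /i/ (between /ɡ/ and /d/: before a voiced consonant) → [iː].
/d/ (between /i/ and /d/): no rule targets it → [d].
/d/ stays [d].
/a/ (between /d/ and /w/): before a voiced consonant, so rule 2 applies → [aː].
/w/ — not in any rule's target class → [w].
/u/ — between /w/ and /r/, before a voiced consonant — surfaces as [uː] (rule 2).
/r/ — not in any rule's target class → [r].
/e/ (between /r/ and /ʃ/) is in the target of rule 2 but the environment (before a voiced consonant) is not met → [e].
/ʃ/ (between /e/ and /i/): between two vowels, so rule 4 applies → [ʒ].
/i/ (word-final): rule 2 targets it, but not before a voiced consonant → unchanged [i].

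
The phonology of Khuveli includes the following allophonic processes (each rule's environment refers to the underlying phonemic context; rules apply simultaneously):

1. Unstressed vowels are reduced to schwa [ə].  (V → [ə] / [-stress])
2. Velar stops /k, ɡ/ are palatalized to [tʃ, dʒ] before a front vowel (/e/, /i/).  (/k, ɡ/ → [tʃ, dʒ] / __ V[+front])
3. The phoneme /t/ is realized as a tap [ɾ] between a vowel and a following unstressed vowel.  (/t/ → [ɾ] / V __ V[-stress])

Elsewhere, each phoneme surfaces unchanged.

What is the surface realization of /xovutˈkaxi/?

/x/ — not in any rule's target class → [x].
/o/ (between /x/ and /v/): in an unstressed syllable, so rule 1 applies → [ə].
/v/ (between /o/ and /u/) is unaffected → [v].
/u/ — between /v/ and /t/, in an unstressed syllable — surfaces as [ə] (rule 1).
/t/ (between /u/ and /k/): rule 3 targets it, but not between a vowel and a following unstressed vowel → unchanged [t].
/k/ (between /t/ and /a/) is in the target of rule 2 but the environment (before a front vowel) is not met → [k].
/a/ — between /k/ and /x/; rule 1 does not apply here → [a].
/x/ stays [x].
/i/ (word-final): in an unstressed syllable, so rule 1 applies → [ə].

[xəvətˈkaxə]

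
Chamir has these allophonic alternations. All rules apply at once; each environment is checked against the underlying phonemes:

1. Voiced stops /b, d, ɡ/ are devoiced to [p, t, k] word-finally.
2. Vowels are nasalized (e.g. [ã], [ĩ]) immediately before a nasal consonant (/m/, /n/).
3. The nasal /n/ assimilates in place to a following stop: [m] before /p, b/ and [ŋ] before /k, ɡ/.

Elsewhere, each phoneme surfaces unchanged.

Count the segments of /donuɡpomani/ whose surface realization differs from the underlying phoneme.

Segments that undergo a rule: /o/ → [õ] (rule 2); /o/ → [õ] (rule 2); /a/ → [ã] (rule 2).
All other segments surface unchanged.

3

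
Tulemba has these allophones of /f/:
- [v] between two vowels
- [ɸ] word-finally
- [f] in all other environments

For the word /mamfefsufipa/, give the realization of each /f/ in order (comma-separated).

[f], [f], [v]

Occurrence 1 (position 4): no conditioning environment matches → elsewhere allophone [f].
Occurrence 2 (position 6): no conditioning environment matches → elsewhere allophone [f].
Occurrence 3 (position 9): between two vowels → [v].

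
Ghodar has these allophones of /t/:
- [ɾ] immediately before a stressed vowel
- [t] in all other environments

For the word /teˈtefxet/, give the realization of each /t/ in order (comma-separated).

[t], [ɾ], [t]

Occurrence 1 (position 1): no conditioning environment matches → elsewhere allophone [t].
Occurrence 2 (position 3): immediately before a stressed vowel → [ɾ].
Occurrence 3 (position 8): no conditioning environment matches → elsewhere allophone [t].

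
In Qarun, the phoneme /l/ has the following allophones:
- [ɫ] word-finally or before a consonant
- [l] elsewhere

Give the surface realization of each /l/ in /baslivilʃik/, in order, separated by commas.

Occurrence 1 (position 4): no conditioning environment matches → elsewhere allophone [l].
Occurrence 2 (position 8): word-finally or before a consonant → [ɫ].

[l], [ɫ]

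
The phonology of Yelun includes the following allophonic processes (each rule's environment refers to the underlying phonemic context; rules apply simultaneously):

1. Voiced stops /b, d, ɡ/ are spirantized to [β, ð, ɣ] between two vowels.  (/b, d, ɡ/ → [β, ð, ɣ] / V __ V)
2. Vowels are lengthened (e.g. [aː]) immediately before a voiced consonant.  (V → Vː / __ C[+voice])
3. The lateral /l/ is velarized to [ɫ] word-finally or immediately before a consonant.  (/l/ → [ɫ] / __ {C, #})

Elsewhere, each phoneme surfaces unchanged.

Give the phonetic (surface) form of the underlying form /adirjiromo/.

[aːðiːrjiːroːmo]

Rule 2 applies to /a/ (word-initial: before a voiced consonant) → [aː].
Rule 1 applies to /d/ (between /a/ and /i/: between two vowels) → [ð].
Rule 2 applies to /i/ (between /d/ and /r/: before a voiced consonant) → [iː].
/r/ stays [r].
/j/ stays [j].
/i/ (between /j/ and /r/): before a voiced consonant, so rule 2 applies → [iː].
/r/ — not in any rule's target class → [r].
/o/ (between /r/ and /m/): before a voiced consonant, so rule 2 applies → [oː].
/m/ (between /o/ and /o/): no rule targets it → [m].
/o/ (word-final) fails the environment for rule 2, so it stays [o].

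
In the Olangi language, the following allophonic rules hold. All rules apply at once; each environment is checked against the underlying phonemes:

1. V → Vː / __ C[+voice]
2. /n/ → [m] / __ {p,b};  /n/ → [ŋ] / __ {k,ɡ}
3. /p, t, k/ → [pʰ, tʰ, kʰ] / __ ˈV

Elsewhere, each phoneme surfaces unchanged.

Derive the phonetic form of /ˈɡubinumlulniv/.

[ˈɡuːbiːnuːmluːlniːv]

/ɡ/ — not in any rule's target class → [ɡ].
/u/ — between /ɡ/ and /b/, before a voiced consonant — surfaces as [uː] (rule 1).
/b/ (between /u/ and /i/) is unaffected → [b].
/i/ meets the environment for rule 1 (before a voiced consonant) → [iː].
/n/ (between /i/ and /u/) fails the environment for rule 2, so it stays [n].
/u/ — between /n/ and /m/, before a voiced consonant — surfaces as [uː] (rule 1).
/m/ — not in any rule's target class → [m].
/l/ stays [l].
/u/ (between /l/ and /l/) occurs before a voiced consonant → [uː] by rule 1.
/l/ (between /u/ and /n/) is unaffected → [l].
/n/ (between /l/ and /i/): rule 2 targets it, but not before a labial or velar stop → unchanged [n].
/i/ meets the environment for rule 1 (before a voiced consonant) → [iː].
/v/ — not in any rule's target class → [v].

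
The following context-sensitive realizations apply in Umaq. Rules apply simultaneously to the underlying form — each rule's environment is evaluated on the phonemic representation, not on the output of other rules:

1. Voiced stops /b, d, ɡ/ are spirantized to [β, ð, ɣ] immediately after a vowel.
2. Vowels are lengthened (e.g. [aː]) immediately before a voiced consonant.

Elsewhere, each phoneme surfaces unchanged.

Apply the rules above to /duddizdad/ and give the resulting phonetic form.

[duːðdiːzdaːð]

/d/ — word-initial; rule 1 does not apply here → [d].
/u/ (between /d/ and /d/): before a voiced consonant, so rule 2 applies → [uː].
Rule 1 applies to /d/ (between /u/ and /d/: immediately after a vowel) → [ð].
/d/ (between /d/ and /i/) is in the target of rule 1 but the environment (immediately after a vowel) is not met → [d].
/i/ (between /d/ and /z/): before a voiced consonant, so rule 2 applies → [iː].
/d/ (between /z/ and /a/): rule 1 targets it, but not immediately after a vowel → unchanged [d].
/a/ meets the environment for rule 2 (before a voiced consonant) → [aː].
/d/ (word-final): immediately after a vowel, so rule 1 applies → [ð].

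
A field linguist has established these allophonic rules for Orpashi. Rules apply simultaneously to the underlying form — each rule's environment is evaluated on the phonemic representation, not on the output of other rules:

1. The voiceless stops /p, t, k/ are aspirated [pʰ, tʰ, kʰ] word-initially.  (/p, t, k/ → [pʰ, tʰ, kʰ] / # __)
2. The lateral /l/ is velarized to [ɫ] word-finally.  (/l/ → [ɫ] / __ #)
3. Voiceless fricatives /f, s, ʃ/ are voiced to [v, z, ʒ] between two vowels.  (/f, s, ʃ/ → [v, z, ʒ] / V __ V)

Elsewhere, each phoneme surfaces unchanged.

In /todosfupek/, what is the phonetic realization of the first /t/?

[tʰ]

/t/ — word-initial, word-initially — surfaces as [tʰ] (rule 1).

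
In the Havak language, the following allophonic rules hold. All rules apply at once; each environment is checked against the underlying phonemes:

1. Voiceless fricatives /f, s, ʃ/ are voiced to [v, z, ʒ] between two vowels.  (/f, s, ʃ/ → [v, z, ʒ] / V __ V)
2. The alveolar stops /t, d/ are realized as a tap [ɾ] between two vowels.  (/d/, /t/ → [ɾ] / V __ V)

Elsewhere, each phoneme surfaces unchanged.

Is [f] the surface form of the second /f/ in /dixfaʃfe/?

Yes

/f/ (between /ʃ/ and /e/): rule 1 targets it, but not between two vowels → unchanged [f].
The actual realization is [f], which matches [f].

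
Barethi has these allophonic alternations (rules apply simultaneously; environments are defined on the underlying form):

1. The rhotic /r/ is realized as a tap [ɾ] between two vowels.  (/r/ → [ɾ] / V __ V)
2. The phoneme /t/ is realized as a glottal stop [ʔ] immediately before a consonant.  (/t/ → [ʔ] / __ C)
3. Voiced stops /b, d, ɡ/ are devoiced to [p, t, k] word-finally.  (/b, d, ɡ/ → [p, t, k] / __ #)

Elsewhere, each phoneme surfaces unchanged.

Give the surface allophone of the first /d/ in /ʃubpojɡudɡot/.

/d/ (between /u/ and /ɡ/) is in the target of rule 3 but the environment (word-finally) is not met → [d].

[d]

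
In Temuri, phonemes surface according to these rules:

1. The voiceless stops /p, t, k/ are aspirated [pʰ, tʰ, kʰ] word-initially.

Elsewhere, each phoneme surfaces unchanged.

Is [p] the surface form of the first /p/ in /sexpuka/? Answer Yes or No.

/p/ (between /x/ and /u/) is in the target of rule 1 but the environment (word-initially) is not met → [p].
The actual realization is [p], which matches [p].

Yes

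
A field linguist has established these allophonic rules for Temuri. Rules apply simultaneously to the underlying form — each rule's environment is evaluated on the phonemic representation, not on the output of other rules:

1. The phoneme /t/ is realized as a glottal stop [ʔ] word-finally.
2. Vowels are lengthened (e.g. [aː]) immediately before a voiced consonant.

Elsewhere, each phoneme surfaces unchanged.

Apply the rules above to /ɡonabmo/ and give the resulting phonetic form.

[ɡoːnaːbmo]

/o/ (between /ɡ/ and /n/) occurs before a voiced consonant → [oː] by rule 2.
/a/ — between /n/ and /b/, before a voiced consonant — surfaces as [aː] (rule 2).
/o/ (word-final) is in the target of rule 2 but the environment (before a voiced consonant) is not met → [o].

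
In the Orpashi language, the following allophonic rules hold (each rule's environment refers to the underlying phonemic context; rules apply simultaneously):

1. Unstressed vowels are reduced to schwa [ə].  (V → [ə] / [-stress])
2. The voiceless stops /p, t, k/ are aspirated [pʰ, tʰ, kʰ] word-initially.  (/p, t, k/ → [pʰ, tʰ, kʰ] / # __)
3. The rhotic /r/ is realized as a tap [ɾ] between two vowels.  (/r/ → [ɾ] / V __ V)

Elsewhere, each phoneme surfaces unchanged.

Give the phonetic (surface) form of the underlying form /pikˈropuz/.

/p/ (word-initial): word-initially, so rule 2 applies → [pʰ].
/i/ — between /p/ and /k/, in an unstressed syllable — surfaces as [ə] (rule 1).
/k/ (between /i/ and /r/) is in the target of rule 2 but the environment (word-initially) is not met → [k].
/r/ — between /k/ and /o/; rule 3 does not apply here → [r].
/o/ — between /r/ and /p/; rule 1 does not apply here → [o].
/p/ (between /o/ and /u/): rule 2 targets it, but not word-initially → unchanged [p].
/u/ (between /p/ and /z/): in an unstressed syllable, so rule 1 applies → [ə].
/z/ stays [z].

[pʰəkˈropəz]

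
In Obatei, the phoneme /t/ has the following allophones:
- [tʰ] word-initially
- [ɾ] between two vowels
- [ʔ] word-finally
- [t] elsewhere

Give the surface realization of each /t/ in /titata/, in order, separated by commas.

Occurrence 1 (position 1): word-initially → [tʰ].
Occurrence 2 (position 3): between two vowels → [ɾ].
Occurrence 3 (position 5): between two vowels → [ɾ].

[tʰ], [ɾ], [ɾ]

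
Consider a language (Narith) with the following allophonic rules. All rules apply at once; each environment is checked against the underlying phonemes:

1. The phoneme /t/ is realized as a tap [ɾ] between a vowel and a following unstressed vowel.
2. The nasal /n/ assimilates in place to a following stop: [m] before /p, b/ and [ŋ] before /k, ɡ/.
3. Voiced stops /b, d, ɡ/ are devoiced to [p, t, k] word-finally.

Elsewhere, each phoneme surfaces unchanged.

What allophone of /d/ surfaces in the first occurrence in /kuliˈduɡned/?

/d/ (between /i/ and /u/) is in the target of rule 3 but the environment (word-finally) is not met → [d].

[d]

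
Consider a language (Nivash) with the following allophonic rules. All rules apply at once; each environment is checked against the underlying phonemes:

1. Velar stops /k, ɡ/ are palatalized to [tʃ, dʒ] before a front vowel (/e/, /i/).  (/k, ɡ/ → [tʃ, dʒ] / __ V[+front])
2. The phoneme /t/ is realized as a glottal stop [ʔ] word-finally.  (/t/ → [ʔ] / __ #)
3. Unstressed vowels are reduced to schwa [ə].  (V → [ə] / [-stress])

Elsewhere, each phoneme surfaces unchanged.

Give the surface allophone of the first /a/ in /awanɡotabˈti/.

[ə]

/a/ (word-initial) occurs in an unstressed syllable → [ə] by rule 3.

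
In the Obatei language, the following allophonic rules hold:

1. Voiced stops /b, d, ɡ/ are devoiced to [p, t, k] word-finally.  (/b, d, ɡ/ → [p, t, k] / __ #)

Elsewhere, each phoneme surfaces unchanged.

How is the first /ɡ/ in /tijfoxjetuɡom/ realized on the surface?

/ɡ/ — between /u/ and /o/; rule 1 does not apply here → [ɡ].

[ɡ]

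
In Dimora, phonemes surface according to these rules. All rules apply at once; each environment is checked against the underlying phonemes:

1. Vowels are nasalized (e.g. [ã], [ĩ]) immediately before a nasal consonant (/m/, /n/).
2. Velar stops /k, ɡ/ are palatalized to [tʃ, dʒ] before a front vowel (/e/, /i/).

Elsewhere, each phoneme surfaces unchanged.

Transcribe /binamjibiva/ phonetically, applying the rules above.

/b/ (word-initial): no rule targets it → [b].
/i/ — between /b/ and /n/, before a nasal consonant — surfaces as [ĩ] (rule 1).
/n/ stays [n].
/a/ (between /n/ and /m/) occurs before a nasal consonant → [ã] by rule 1.
/m/ — not in any rule's target class → [m].
/j/ stays [j].
/i/ (between /j/ and /b/) is in the target of rule 1 but the environment (before a nasal consonant) is not met → [i].
/b/ (between /i/ and /i/): no rule targets it → [b].
/i/ (between /b/ and /v/) fails the environment for rule 1, so it stays [i].
/v/ stays [v].
/a/ (word-final) fails the environment for rule 1, so it stays [a].

[bĩnãmjibiva]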